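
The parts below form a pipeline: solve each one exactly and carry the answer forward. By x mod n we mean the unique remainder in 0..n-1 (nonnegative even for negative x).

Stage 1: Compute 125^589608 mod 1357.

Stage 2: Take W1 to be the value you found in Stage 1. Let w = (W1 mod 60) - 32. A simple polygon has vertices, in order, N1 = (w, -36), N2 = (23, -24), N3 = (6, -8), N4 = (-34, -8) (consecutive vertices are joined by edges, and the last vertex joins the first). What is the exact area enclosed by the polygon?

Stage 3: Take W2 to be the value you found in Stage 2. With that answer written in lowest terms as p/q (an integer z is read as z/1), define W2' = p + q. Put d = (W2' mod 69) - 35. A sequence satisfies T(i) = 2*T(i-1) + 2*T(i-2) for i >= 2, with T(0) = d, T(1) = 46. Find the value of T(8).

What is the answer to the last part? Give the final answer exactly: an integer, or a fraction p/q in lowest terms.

53680

Stage 1: squarings mod 1357: 125^1=125, 125^2=698, 125^4=41, 125^8=324, 125^16=487, 125^32=1051, 125^64=3, 125^128=9, 125^256=81, 125^512=1133, 125^1024=1324, 125^2048=1089, 125^4096=1260, 125^8192=1267, 125^16384=1315, 125^32768=407, 125^65536=95, 125^131072=883, 125^262144=771, 125^524288=75; 125^589608 = 125^8 * 125^32 * 125^256 * 125^512 * 125^1024 * 125^2048 * 125^4096 * 125^8192 * 125^16384 * 125^32768 * 125^524288 = 439 (mod 1357); answer 439
Stage 2: W1 = 439; w = -13; cross terms: (-13*-24 - 23*-36)=1140, (23*-8 - 6*-24)=-40, (6*-8 - -34*-8)=-320, (-34*-36 - -13*-8)=1120; twice the area = |1900| = 1900; area = 950; answer 950
Stage 3: W2 = 950; threaded value p + q = 951; d = 19; T(2) = 2*(46) + 2*(19) = 130; iterating: T(2)=130, T(3)=352, T(4)=964, T(5)=2632, T(6)=7192, T(7)=19648, T(8)=53680; answer 53680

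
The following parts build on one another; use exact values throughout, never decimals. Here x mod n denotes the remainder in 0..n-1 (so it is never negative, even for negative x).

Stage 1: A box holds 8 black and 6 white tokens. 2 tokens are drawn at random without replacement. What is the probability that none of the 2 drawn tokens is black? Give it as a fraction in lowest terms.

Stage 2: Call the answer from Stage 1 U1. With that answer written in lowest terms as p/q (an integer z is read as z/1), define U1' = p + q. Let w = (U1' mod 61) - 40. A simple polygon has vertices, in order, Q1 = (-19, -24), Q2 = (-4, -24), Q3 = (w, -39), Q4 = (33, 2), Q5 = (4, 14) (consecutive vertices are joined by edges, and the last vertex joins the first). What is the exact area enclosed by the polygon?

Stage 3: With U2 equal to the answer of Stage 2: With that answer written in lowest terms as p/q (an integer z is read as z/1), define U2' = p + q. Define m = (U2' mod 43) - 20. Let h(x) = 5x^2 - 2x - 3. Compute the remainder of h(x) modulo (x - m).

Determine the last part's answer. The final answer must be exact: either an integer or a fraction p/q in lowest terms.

13

Stage 1: total draws C(14,2) = 91; favorable C(6,2) = 15; P = 15/91; answer 15/91
Stage 2: U1 = 15/91; threaded value p + q = 106; w = 5; cross terms: (-19*-24 - -4*-24)=360, (-4*-39 - 5*-24)=276, (5*2 - 33*-39)=1297, (33*14 - 4*2)=454, (4*-24 - -19*14)=170; twice the area = |2557| = 2557; area = 2557/2; answer 2557/2
Stage 3: U2 = 2557/2; threaded value p + q = 2559; m = 2; remainder = value at the root: 5*(2)^2 - 2*(2)^1 - 3 = (20) + (-4) + (-3) = 13; answer 13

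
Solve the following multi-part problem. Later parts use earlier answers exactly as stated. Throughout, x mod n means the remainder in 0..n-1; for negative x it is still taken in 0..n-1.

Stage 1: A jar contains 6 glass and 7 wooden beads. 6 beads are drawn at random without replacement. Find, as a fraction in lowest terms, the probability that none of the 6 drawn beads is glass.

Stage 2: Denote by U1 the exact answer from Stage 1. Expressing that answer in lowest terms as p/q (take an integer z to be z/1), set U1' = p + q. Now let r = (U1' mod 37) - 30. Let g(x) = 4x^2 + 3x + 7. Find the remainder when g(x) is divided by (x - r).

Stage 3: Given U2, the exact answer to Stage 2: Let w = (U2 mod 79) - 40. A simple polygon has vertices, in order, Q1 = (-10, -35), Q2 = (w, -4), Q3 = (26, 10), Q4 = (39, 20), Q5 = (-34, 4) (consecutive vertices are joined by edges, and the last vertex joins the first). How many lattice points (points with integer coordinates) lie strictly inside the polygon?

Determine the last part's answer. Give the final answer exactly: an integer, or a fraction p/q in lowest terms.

Stage 1: total draws C(13,6) = 1716; favorable C(7,6) = 7; P = 7/1716; answer 7/1716
Stage 2: U1 = 7/1716; threaded value p + q = 1723; r = -9; remainder = value at the root: 4*(-9)^2 + 3*(-9)^1 + 7 = (324) + (-27) + (7) = 304; answer 304
Stage 3: U2 = 304; w = 27; cross terms: (-10*-4 - 27*-35)=985, (27*10 - 26*-4)=374, (26*20 - 39*10)=130, (39*4 - -34*20)=836, (-34*-35 - -10*4)=1230; twice the area = |3555| = 3555; area = 3555/2; boundary points = 1 + 1 + 1 + 1 + 3 = 7; strictly interior points = area - boundary/2 + 1 = 1775; answer 1775

1775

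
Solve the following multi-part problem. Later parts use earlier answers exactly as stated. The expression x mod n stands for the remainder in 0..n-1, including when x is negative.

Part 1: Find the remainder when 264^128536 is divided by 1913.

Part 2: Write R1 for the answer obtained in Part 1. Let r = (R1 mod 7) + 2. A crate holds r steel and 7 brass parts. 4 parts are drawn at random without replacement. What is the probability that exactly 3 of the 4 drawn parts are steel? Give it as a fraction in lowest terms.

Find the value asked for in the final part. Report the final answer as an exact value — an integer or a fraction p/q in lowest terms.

Part 1: squarings mod 1913: 264^1=264, 264^2=828, 264^4=730, 264^8=1086, 264^16=988, 264^32=514, 264^64=202, 264^128=631, 264^256=257, 264^512=1007, 264^1024=159, 264^2048=412, 264^4096=1400, 264^8192=1088, 264^16384=1510, 264^32768=1717, 264^65536=156; 264^128536 = 264^8 * 264^16 * 264^512 * 264^1024 * 264^4096 * 264^8192 * 264^16384 * 264^32768 * 264^65536 = 1746 (mod 1913); answer 1746
Part 2: R1 = 1746; r = 5; total draws C(12,4) = 495; favorable C(5,3)*C(7,1) = 70; P = 14/99; answer 14/99

14/99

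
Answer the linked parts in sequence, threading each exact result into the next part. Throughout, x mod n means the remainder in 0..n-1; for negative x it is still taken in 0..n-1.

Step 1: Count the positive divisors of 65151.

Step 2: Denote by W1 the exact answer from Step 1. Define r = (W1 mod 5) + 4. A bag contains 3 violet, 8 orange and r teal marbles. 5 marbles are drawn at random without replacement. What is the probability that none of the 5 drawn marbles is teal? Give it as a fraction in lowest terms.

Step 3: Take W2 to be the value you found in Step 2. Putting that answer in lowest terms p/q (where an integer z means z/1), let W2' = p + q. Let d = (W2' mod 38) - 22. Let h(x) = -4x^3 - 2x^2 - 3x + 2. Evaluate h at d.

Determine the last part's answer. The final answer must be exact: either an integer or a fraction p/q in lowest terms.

Step 1: 65151 = 3^3 * 19 * 127; number of divisors = (3+1) * (1+1) * (1+1) = 16; answer 16
Step 2: W1 = 16; r = 5; total draws C(16,5) = 4368; favorable C(11,5) = 462; P = 11/104; answer 11/104
Step 3: W2 = 11/104; threaded value p + q = 115; d = -21; -4*(-21)^3 - 2*(-21)^2 - 3*(-21)^1 + 2 = (37044) + (-882) + (63) + (2) = 36227; answer 36227

36227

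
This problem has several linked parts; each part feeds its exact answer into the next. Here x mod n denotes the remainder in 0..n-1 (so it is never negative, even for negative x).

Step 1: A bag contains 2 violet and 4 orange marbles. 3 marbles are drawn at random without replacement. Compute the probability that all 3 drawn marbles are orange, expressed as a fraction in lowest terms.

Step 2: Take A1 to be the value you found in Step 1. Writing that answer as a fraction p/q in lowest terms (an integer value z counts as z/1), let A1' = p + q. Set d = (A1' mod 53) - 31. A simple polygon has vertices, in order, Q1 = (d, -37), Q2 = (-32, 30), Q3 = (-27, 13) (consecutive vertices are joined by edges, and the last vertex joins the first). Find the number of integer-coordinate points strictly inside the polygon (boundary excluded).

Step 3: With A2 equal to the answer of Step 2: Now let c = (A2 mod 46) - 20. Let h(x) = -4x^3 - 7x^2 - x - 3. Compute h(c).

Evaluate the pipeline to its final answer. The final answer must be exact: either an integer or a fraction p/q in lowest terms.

Step 1: total draws C(6,3) = 20; favorable C(4,3) = 4; P = 1/5; answer 1/5
Step 2: A1 = 1/5; threaded value p + q = 6; d = -25; cross terms: (-25*30 - -32*-37)=-1934, (-32*13 - -27*30)=394, (-27*-37 - -25*13)=1324; twice the area = |-216| = 216; area = 108; boundary points = 1 + 1 + 2 = 4; strictly interior points = area - boundary/2 + 1 = 107; answer 107
Step 3: A2 = 107; c = -5; -4*(-5)^3 - 7*(-5)^2 - 1*(-5)^1 - 3 = (500) + (-175) + (5) + (-3) = 327; answer 327

327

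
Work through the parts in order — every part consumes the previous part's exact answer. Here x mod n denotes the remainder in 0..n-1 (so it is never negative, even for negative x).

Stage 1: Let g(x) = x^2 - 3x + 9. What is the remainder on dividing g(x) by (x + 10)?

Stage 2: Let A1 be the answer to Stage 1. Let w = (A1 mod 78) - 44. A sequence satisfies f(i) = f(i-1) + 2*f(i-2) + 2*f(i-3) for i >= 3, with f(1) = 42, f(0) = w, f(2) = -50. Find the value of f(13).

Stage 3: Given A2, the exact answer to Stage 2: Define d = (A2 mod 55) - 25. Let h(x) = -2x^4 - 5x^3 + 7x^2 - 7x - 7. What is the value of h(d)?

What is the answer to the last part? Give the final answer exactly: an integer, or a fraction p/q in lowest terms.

Stage 1: remainder = value at the root: 1*(-10)^2 - 3*(-10)^1 + 9 = (100) + (30) + (9) = 139; answer 139
Stage 2: A1 = 139; w = 17; f(3) = 1*(-50) + 2*(42) + 2*(17) = 68; iterating: f(3)=68, f(4)=52, f(5)=88, f(6)=328, f(7)=608, f(8)=1440, f(9)=3312, f(10)=7408, f(11)=16912, f(12)=38352, f(13)=86992; answer 86992
Stage 3: A2 = 86992; d = 12; -2*(12)^4 - 5*(12)^3 + 7*(12)^2 - 7*(12)^1 - 7 = (-41472) + (-8640) + (1008) + (-84) + (-7) = -49195; answer -49195

-49195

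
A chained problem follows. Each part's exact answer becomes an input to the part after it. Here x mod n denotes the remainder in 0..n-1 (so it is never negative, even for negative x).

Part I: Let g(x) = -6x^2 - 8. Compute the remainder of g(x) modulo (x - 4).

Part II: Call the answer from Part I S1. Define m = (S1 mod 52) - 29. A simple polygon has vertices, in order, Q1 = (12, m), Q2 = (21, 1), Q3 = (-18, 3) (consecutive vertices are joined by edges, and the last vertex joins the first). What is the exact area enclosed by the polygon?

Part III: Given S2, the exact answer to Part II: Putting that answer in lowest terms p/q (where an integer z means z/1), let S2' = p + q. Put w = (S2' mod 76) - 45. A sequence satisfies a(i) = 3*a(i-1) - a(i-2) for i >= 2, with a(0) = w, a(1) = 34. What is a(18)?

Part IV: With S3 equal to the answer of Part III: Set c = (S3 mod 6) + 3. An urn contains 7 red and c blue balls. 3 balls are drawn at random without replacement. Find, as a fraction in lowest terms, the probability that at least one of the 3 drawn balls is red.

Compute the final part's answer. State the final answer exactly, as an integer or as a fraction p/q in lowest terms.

Part I: remainder = value at the root: -6*(4)^2 - 8 = (-96) + (-8) = -104; answer -104
Part II: S1 = -104; m = -29; cross terms: (12*1 - 21*-29)=621, (21*3 - -18*1)=81, (-18*-29 - 12*3)=486; twice the area = |1188| = 1188; area = 594; answer 594
Part III: S2 = 594; threaded value p + q = 595; w = 18; a(2) = 3*(34) - 1*(18) = 84; iterating: a(2)=84, a(3)=218, a(4)=570, a(5)=1492, a(6)=3906, a(7)=10226, a(8)=26772, a(9)=70090, a(10)=183498, a(11)=480404, a(12)=1257714, a(13)=3292738, a(14)=8620500, a(15)=22568762, a(16)=59085786, a(17)=154688596, a(18)=404980002; answer 404980002
Part IV: S3 = 404980002; c = 3; total draws C(10,3) = 120; complement C(3,3) = 1; favorable 120 - 1 = 119; P = 119/120; answer 119/120

119/120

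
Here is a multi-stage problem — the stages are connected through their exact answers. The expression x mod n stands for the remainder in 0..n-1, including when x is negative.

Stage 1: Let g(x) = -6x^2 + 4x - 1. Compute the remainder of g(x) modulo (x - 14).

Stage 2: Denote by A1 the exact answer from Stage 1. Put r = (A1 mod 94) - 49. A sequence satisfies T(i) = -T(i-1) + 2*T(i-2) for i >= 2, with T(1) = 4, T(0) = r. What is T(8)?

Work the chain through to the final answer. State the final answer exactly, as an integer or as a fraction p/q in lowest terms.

Stage 1: remainder = value at the root: -6*(14)^2 + 4*(14)^1 - 1 = (-1176) + (56) + (-1) = -1121; answer -1121
Stage 2: A1 = -1121; r = -42; T(2) = -1*(4) + 2*(-42) = -88; iterating: T(2)=-88, T(3)=96, T(4)=-272, T(5)=464, T(6)=-1008, T(7)=1936, T(8)=-3952; answer -3952

-3952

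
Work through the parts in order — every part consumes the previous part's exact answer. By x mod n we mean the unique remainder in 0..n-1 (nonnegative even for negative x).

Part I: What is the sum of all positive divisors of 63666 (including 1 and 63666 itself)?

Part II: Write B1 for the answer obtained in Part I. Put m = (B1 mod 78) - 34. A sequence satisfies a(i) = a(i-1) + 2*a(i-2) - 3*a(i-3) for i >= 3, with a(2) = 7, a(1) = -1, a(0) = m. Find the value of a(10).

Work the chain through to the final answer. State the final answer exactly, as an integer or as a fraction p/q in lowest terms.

Part I: 63666 = 2 * 3^5 * 131; sigma = (1 + 2) * (1 + 3 + 9 + 27 + 81 + 243) * (1 + 131) = 3 * 364 * 132 = 144144; answer 144144
Part II: B1 = 144144; m = -34; a(3) = 1*(7) + 2*(-1) - 3*(-34) = 107; iterating: a(3)=107, a(4)=124, a(5)=317, a(6)=244, a(7)=506, a(8)=43, a(9)=323, a(10)=-1109; answer -1109

-1109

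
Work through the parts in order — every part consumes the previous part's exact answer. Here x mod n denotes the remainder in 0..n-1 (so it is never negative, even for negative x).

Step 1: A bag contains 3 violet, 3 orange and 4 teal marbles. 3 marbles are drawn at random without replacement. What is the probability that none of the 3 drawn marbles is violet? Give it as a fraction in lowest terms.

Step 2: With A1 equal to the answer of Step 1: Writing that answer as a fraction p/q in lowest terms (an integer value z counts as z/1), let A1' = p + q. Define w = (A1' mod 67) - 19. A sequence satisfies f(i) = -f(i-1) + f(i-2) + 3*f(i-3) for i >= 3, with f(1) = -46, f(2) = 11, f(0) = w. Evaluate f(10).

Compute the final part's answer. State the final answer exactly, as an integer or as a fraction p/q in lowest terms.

Step 1: total draws C(10,3) = 120; favorable C(7,3) = 35; P = 7/24; answer 7/24
Step 2: A1 = 7/24; threaded value p + q = 31; w = 12; f(3) = -1*(11) + 1*(-46) + 3*(12) = -21; iterating: f(3)=-21, f(4)=-106, f(5)=118, f(6)=-287, f(7)=87, f(8)=-20, f(9)=-754, f(10)=995; answer 995

995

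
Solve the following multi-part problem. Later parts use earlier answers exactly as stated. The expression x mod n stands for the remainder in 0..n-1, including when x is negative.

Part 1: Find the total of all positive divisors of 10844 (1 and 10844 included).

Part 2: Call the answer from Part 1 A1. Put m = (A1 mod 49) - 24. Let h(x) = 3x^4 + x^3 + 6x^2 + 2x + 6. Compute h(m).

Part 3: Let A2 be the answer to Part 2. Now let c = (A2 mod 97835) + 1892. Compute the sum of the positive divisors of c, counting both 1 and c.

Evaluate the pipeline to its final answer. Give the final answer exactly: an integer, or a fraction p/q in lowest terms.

Part 1: 10844 = 2^2 * 2711; sigma = (1 + 2 + 4) * (1 + 2711) = 7 * 2712 = 18984; answer 18984
Part 2: A1 = 18984; m = -3; 3*(-3)^4 + 1*(-3)^3 + 6*(-3)^2 + 2*(-3)^1 + 6 = (243) + (-27) + (54) + (-6) + (6) = 270; answer 270
Part 3: A2 = 270; c = 2162; 2162 = 2 * 23 * 47; sigma = (1 + 2) * (1 + 23) * (1 + 47) = 3 * 24 * 48 = 3456; answer 3456

3456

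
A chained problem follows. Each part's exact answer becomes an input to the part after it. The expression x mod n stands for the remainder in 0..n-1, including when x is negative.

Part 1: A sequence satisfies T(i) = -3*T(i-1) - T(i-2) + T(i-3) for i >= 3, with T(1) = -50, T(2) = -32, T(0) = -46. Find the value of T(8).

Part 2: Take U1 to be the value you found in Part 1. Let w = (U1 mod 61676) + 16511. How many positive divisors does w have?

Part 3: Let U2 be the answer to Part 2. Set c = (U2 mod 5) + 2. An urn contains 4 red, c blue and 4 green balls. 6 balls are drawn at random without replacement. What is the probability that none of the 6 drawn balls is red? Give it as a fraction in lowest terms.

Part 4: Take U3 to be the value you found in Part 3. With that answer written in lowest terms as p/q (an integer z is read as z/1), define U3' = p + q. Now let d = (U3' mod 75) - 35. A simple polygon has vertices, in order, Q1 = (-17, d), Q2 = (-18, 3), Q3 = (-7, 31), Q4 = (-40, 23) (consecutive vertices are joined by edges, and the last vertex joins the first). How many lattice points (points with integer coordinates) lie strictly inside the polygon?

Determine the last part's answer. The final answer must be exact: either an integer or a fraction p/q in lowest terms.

Part 1: T(3) = -3*(-32) - 1*(-50) + 1*(-46) = 100; iterating: T(3)=100, T(4)=-318, T(5)=822, T(6)=-2048, T(7)=5004, T(8)=-12142; answer -12142
Part 2: U1 = -12142; w = 66045; 66045 = 3 * 5 * 7 * 17 * 37; number of divisors = (1+1) * (1+1) * (1+1) * (1+1) * (1+1) = 32; answer 32
Part 3: U2 = 32; c = 4; total draws C(12,6) = 924; favorable C(8,6) = 28; P = 1/33; answer 1/33
Part 4: U3 = 1/33; threaded value p + q = 34; d = -1; cross terms: (-17*3 - -18*-1)=-69, (-18*31 - -7*3)=-537, (-7*23 - -40*31)=1079, (-40*-1 - -17*23)=431; twice the area = |904| = 904; area = 452; boundary points = 1 + 1 + 1 + 1 = 4; strictly interior points = area - boundary/2 + 1 = 451; answer 451

451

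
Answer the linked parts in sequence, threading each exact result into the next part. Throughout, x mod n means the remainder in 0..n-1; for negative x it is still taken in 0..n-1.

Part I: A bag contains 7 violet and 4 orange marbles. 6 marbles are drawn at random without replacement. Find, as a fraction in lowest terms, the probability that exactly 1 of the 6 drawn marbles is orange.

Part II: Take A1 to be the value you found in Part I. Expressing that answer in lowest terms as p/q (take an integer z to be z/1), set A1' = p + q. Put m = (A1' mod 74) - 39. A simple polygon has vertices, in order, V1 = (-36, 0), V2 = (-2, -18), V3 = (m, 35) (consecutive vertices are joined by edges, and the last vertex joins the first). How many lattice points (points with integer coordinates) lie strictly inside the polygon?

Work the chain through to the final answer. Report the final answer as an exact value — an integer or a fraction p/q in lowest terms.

Part I: total draws C(11,6) = 462; favorable C(4,1)*C(7,5) = 84; P = 2/11; answer 2/11
Part II: A1 = 2/11; threaded value p + q = 13; m = -26; cross terms: (-36*-18 - -2*0)=648, (-2*35 - -26*-18)=-538, (-26*0 - -36*35)=1260; twice the area = |1370| = 1370; area = 685; boundary points = 2 + 1 + 5 = 8; strictly interior points = area - boundary/2 + 1 = 682; answer 682

682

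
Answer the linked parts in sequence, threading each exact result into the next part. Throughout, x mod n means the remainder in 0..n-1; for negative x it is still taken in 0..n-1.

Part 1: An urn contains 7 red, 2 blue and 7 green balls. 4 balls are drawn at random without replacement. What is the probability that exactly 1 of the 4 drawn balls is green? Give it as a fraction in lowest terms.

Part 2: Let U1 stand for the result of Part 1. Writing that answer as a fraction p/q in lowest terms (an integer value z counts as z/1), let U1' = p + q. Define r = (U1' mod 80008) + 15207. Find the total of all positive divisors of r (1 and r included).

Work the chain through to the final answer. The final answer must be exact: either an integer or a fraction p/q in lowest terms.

Part 1: total draws C(16,4) = 1820; favorable C(7,1)*C(9,3) = 588; P = 21/65; answer 21/65
Part 2: U1 = 21/65; threaded value p + q = 86; r = 15293; 15293 = 41 * 373; sigma = (1 + 41) * (1 + 373) = 42 * 374 = 15708; answer 15708

15708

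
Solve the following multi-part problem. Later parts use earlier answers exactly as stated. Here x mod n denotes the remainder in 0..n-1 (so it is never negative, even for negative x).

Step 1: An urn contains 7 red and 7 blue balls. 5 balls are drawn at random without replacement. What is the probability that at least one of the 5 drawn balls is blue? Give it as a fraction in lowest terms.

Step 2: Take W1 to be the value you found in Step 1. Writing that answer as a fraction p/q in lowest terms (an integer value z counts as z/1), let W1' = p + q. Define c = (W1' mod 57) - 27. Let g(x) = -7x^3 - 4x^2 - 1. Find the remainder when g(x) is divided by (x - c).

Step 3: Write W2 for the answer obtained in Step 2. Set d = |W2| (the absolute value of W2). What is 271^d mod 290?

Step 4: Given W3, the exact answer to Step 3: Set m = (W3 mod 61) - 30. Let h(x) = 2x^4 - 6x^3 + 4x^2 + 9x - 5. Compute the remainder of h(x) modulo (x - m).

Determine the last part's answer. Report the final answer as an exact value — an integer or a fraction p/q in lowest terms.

2998

Step 1: total draws C(14,5) = 2002; complement C(7,5) = 21; favorable 2002 - 21 = 1981; P = 283/286; answer 283/286
Step 2: W1 = 283/286; threaded value p + q = 569; c = 29; remainder = value at the root: -7*(29)^3 - 4*(29)^2 - 1 = (-170723) + (-3364) + (-1) = -174088; answer -174088
Step 3: W2 = -174088; d = 174088; squarings mod 290: 271^1=271, 271^2=71, 271^4=111, 271^8=141, 271^16=161, 271^32=111, 271^64=141, 271^128=161, 271^256=111, 271^512=141, 271^1024=161, 271^2048=111, 271^4096=141, 271^8192=161, 271^16384=111, 271^32768=141, 271^65536=161, 271^131072=111; 271^174088 = 271^8 * 271^2048 * 271^8192 * 271^32768 * 271^131072 = 281 (mod 290); answer 281
Step 4: W3 = 281; m = 7; remainder = value at the root: 2*(7)^4 - 6*(7)^3 + 4*(7)^2 + 9*(7)^1 - 5 = (4802) + (-2058) + (196) + (63) + (-5) = 2998; answer 2998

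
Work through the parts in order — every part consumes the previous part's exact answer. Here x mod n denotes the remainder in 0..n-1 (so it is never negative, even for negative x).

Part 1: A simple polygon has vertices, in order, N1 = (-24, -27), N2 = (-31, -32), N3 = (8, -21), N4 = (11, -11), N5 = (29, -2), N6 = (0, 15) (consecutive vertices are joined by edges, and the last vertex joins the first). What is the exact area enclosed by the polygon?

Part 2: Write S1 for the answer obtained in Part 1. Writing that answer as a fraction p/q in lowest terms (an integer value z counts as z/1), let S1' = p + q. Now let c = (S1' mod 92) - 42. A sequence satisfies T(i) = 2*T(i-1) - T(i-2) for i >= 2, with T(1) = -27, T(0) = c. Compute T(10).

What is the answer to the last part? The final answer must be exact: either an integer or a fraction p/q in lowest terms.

-351

Part 1: cross terms: (-24*-32 - -31*-27)=-69, (-31*-21 - 8*-32)=907, (8*-11 - 11*-21)=143, (11*-2 - 29*-11)=297, (29*15 - 0*-2)=435, (0*-27 - -24*15)=360; twice the area = |2073| = 2073; area = 2073/2; answer 2073/2
Part 2: S1 = 2073/2; threaded value p + q = 2075; c = 9; T(2) = 2*(-27) - 1*(9) = -63; iterating: T(2)=-63, T(3)=-99, T(4)=-135, T(5)=-171, T(6)=-207, T(7)=-243, T(8)=-279, T(9)=-315, T(10)=-351; answer -351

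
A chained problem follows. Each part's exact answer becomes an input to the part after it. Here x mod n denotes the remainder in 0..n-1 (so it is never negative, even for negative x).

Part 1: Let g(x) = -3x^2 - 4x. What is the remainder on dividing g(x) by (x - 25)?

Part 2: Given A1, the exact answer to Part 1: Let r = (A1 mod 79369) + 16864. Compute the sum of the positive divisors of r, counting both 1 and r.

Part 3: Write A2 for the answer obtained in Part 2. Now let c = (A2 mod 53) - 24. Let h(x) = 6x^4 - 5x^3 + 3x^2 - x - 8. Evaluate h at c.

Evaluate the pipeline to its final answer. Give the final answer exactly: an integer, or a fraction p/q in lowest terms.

Part 1: remainder = value at the root: -3*(25)^2 - 4*(25)^1 = (-1875) + (-100) = -1975; answer -1975
Part 2: A1 = -1975; r = 94258; 94258 = 2 * 47129; sigma = (1 + 2) * (1 + 47129) = 3 * 47130 = 141390; answer 141390
Part 3: A2 = 141390; c = 15; 6*(15)^4 - 5*(15)^3 + 3*(15)^2 - 1*(15)^1 - 8 = (303750) + (-16875) + (675) + (-15) + (-8) = 287527; answer 287527

287527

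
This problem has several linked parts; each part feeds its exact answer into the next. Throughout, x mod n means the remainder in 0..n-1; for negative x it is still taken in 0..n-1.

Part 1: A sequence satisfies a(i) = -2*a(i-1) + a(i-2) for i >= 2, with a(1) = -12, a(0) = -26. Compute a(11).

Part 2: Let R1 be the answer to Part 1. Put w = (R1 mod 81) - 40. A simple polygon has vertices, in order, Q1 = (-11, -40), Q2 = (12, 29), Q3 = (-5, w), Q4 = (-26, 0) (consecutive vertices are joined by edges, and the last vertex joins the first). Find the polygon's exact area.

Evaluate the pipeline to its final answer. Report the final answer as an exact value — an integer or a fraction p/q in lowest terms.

1129

Part 1: a(2) = -2*(-12) + 1*(-26) = -2; iterating: a(2)=-2, a(3)=-8, a(4)=14, a(5)=-36, a(6)=86, a(7)=-208, a(8)=502, a(9)=-1212, a(10)=2926, a(11)=-7064; answer -7064
Part 2: R1 = -7064; w = 24; cross terms: (-11*29 - 12*-40)=161, (12*24 - -5*29)=433, (-5*0 - -26*24)=624, (-26*-40 - -11*0)=1040; twice the area = |2258| = 2258; area = 1129; answer 1129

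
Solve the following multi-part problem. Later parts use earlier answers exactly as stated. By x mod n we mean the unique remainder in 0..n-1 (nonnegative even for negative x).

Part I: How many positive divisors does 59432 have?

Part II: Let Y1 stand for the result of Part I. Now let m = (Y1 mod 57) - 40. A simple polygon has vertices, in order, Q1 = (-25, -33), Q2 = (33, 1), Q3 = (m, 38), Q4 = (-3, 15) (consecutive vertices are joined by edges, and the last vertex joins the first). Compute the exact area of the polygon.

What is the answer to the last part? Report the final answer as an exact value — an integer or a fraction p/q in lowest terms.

1397

Part I: 59432 = 2^3 * 17 * 19 * 23; number of divisors = (3+1) * (1+1) * (1+1) * (1+1) = 32; answer 32
Part II: Y1 = 32; m = -8; cross terms: (-25*1 - 33*-33)=1064, (33*38 - -8*1)=1262, (-8*15 - -3*38)=-6, (-3*-33 - -25*15)=474; twice the area = |2794| = 2794; area = 1397; answer 1397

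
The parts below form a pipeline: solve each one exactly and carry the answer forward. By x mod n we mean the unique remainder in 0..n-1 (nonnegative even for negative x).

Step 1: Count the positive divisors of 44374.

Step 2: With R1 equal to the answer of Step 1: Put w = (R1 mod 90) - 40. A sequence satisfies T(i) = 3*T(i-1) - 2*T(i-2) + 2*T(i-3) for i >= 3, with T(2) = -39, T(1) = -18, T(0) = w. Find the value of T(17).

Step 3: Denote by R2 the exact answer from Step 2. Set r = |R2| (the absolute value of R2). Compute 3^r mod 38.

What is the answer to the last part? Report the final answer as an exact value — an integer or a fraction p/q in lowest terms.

Step 1: 44374 = 2 * 11 * 2017; number of divisors = (1+1) * (1+1) * (1+1) = 8; answer 8
Step 2: R1 = 8; w = -32; T(3) = 3*(-39) - 2*(-18) + 2*(-32) = -145; iterating: T(3)=-145, T(4)=-393, T(5)=-967, T(6)=-2405, T(7)=-6067, T(8)=-15325, T(9)=-38651, T(10)=-97437, T(11)=-245659, T(12)=-619405, T(13)=-1561771, T(14)=-3937821, T(15)=-9928731, T(16)=-25034093, T(17)=-63120459; answer -63120459
Step 3: R2 = -63120459; r = 63120459; squarings mod 38: 3^1=3, 3^2=9, 3^4=5, 3^8=25, 3^16=17, 3^32=23, 3^64=35, 3^128=9, 3^256=5, 3^512=25, 3^1024=17, 3^2048=23, 3^4096=35, 3^8192=9, 3^16384=5, 3^32768=25, 3^65536=17, 3^131072=23, 3^262144=35, 3^524288=9, 3^1048576=5, 3^2097152=25, 3^4194304=17, 3^8388608=23, 3^16777216=35, 3^33554432=9; 3^63120459 = 3^1 * 3^2 * 3^8 * 3^64 * 3^1024 * 3^8192 * 3^65536 * 3^131072 * 3^4194304 * 3^8388608 * 3^16777216 * 3^33554432 = 27 (mod 38); answer 27

27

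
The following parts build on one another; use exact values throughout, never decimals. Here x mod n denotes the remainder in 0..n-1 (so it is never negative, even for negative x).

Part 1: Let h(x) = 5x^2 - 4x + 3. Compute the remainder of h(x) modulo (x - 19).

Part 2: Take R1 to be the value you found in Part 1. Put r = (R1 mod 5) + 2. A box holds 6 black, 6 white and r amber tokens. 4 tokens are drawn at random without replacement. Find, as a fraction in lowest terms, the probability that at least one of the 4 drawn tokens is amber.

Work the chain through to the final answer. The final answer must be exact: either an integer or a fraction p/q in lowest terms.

265/364

Part 1: remainder = value at the root: 5*(19)^2 - 4*(19)^1 + 3 = (1805) + (-76) + (3) = 1732; answer 1732
Part 2: R1 = 1732; r = 4; total draws C(16,4) = 1820; complement C(12,4) = 495; favorable 1820 - 495 = 1325; P = 265/364; answer 265/364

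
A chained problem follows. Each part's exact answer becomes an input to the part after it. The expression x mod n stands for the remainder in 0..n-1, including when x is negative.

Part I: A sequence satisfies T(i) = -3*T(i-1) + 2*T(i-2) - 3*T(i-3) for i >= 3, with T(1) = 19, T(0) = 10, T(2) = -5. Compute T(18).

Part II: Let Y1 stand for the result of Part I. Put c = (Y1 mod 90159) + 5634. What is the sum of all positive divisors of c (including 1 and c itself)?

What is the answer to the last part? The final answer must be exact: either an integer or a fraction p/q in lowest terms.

Part I: T(3) = -3*(-5) + 2*(19) - 3*(10) = 23; iterating: T(3)=23, T(4)=-136, T(5)=469, T(6)=-1748, T(7)=6590, T(8)=-24673, T(9)=92443, T(10)=-346445, T(11)=1298240, T(12)=-4864939, T(13)=18230632, T(14)=-68316494, T(15)=256005563, T(16)=-959341573, T(17)=3594985327, T(18)=-13471655816; answer -13471655816
Part II: Y1 = -13471655816; c = 87916; 87916 = 2^2 * 31 * 709; sigma = (1 + 2 + 4) * (1 + 31) * (1 + 709) = 7 * 32 * 710 = 159040; answer 159040

159040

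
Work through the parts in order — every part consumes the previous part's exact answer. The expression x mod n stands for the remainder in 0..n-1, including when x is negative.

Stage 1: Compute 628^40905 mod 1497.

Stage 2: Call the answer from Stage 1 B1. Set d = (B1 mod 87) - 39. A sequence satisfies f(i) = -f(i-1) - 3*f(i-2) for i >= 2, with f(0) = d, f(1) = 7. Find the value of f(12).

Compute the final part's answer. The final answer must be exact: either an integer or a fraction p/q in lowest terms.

23168

Stage 1: squarings mod 1497: 628^1=628, 628^2=673, 628^4=835, 628^8=1120, 628^16=1411, 628^32=1408, 628^64=436, 628^128=1474, 628^256=529, 628^512=1399, 628^1024=622, 628^2048=658, 628^4096=331, 628^8192=280, 628^16384=556, 628^32768=754; 628^40905 = 628^1 * 628^8 * 628^64 * 628^128 * 628^256 * 628^512 * 628^1024 * 628^2048 * 628^4096 * 628^32768 = 355 (mod 1497); answer 355
Stage 2: B1 = 355; d = -32; f(2) = -1*(7) - 3*(-32) = 89; iterating: f(2)=89, f(3)=-110, f(4)=-157, f(5)=487, f(6)=-16, f(7)=-1445, f(8)=1493, f(9)=2842, f(10)=-7321, f(11)=-1205, f(12)=23168; answer 23168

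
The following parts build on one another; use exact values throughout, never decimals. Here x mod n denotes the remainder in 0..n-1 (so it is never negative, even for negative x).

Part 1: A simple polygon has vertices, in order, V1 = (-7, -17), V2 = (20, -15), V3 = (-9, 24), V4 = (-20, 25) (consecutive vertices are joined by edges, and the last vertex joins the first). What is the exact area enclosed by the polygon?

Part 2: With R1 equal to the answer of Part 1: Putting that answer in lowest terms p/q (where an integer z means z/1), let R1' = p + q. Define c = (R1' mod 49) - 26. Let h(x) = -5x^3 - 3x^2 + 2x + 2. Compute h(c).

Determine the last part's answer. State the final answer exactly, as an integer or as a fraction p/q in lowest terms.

-41158

Part 1: cross terms: (-7*-15 - 20*-17)=445, (20*24 - -9*-15)=345, (-9*25 - -20*24)=255, (-20*-17 - -7*25)=515; twice the area = |1560| = 1560; area = 780; answer 780
Part 2: R1 = 780; threaded value p + q = 781; c = 20; -5*(20)^3 - 3*(20)^2 + 2*(20)^1 + 2 = (-40000) + (-1200) + (40) + (2) = -41158; answer -41158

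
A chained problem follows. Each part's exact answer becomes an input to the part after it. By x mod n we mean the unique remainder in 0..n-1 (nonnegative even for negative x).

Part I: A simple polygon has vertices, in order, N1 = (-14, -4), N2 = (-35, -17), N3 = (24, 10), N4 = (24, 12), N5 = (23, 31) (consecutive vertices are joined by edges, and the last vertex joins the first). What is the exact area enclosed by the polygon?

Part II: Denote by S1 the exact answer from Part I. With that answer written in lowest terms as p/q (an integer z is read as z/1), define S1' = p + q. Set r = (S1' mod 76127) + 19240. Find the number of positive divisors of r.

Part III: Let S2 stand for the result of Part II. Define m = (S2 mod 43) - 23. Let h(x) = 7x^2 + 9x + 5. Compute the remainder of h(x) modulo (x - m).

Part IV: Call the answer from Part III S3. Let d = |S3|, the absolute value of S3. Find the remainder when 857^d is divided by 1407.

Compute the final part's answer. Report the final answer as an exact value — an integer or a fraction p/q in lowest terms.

923

Part I: cross terms: (-14*-17 - -35*-4)=98, (-35*10 - 24*-17)=58, (24*12 - 24*10)=48, (24*31 - 23*12)=468, (23*-4 - -14*31)=342; twice the area = |1014| = 1014; area = 507; answer 507
Part II: S1 = 507; threaded value p + q = 508; r = 19748; 19748 = 2^2 * 4937; number of divisors = (2+1) * (1+1) = 6; answer 6
Part III: S2 = 6; m = -17; remainder = value at the root: 7*(-17)^2 + 9*(-17)^1 + 5 = (2023) + (-153) + (5) = 1875; answer 1875
Part IV: S3 = 1875; d = 1875; squarings mod 1407: 857^1=857, 857^2=1402, 857^4=25, 857^8=625, 857^16=886, 857^32=1297, 857^64=844, 857^128=394, 857^256=466, 857^512=478, 857^1024=550; 857^1875 = 857^1 * 857^2 * 857^16 * 857^64 * 857^256 * 857^512 * 857^1024 = 923 (mod 1407); answer 923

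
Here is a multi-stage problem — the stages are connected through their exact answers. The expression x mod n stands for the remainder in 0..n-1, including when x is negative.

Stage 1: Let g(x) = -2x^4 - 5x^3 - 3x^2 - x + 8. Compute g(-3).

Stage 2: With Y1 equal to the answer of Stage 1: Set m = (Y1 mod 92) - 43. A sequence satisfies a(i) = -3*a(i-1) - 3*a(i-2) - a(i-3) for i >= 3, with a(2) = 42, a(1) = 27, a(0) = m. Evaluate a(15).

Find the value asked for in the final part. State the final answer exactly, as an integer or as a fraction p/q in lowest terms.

-10221

Stage 1: -2*(-3)^4 - 5*(-3)^3 - 3*(-3)^2 - 1*(-3)^1 + 8 = (-162) + (135) + (-27) + (3) + (8) = -43; answer -43
Stage 2: Y1 = -43; m = 6; a(3) = -3*(42) - 3*(27) - 1*(6) = -213; iterating: a(3)=-213, a(4)=486, a(5)=-861, a(6)=1338, a(7)=-1917, a(8)=2598, a(9)=-3381, a(10)=4266, a(11)=-5253, a(12)=6342, a(13)=-7533, a(14)=8826, a(15)=-10221; answer -10221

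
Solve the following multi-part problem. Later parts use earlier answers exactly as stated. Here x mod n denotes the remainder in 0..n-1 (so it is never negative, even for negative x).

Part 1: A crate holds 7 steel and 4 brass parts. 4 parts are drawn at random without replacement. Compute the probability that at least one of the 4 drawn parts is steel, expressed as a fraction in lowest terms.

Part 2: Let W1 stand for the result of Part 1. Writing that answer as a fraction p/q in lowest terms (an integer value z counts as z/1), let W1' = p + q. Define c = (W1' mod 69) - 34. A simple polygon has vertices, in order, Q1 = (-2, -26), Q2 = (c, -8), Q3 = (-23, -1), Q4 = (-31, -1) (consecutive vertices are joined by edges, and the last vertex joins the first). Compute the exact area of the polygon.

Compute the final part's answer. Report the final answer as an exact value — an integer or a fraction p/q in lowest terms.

Part 1: total draws C(11,4) = 330; complement C(4,4) = 1; favorable 330 - 1 = 329; P = 329/330; answer 329/330
Part 2: W1 = 329/330; threaded value p + q = 659; c = 4; cross terms: (-2*-8 - 4*-26)=120, (4*-1 - -23*-8)=-188, (-23*-1 - -31*-1)=-8, (-31*-26 - -2*-1)=804; twice the area = |728| = 728; area = 364; answer 364

364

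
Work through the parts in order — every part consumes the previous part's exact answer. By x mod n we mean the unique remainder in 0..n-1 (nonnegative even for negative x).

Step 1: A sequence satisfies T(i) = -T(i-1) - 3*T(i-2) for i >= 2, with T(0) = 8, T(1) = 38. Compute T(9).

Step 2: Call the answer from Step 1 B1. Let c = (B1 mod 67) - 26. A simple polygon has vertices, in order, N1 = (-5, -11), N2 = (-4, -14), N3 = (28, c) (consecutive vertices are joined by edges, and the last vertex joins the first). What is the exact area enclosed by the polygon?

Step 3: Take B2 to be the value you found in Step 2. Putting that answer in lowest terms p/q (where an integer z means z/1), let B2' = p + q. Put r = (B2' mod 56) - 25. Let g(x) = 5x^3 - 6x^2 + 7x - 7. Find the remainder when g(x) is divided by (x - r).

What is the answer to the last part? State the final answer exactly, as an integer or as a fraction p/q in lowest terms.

-31237

Step 1: T(2) = -1*(38) - 3*(8) = -62; iterating: T(2)=-62, T(3)=-52, T(4)=238, T(5)=-82, T(6)=-632, T(7)=878, T(8)=1018, T(9)=-3652; answer -3652
Step 2: B1 = -3652; c = 7; cross terms: (-5*-14 - -4*-11)=26, (-4*7 - 28*-14)=364, (28*-11 - -5*7)=-273; twice the area = |117| = 117; area = 117/2; answer 117/2
Step 3: B2 = 117/2; threaded value p + q = 119; r = -18; remainder = value at the root: 5*(-18)^3 - 6*(-18)^2 + 7*(-18)^1 - 7 = (-29160) + (-1944) + (-126) + (-7) = -31237; answer -31237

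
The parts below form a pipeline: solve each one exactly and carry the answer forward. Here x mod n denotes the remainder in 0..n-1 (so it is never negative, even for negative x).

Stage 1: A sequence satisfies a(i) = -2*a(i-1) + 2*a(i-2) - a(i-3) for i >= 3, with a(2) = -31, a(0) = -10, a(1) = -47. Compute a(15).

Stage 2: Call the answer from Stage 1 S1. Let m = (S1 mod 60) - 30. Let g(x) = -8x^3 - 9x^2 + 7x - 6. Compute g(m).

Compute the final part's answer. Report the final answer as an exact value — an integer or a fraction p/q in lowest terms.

60254

Stage 1: a(3) = -2*(-31) + 2*(-47) - 1*(-10) = -22; iterating: a(3)=-22, a(4)=29, a(5)=-71, a(6)=222, a(7)=-615, a(8)=1745, a(9)=-4942, a(10)=13989, a(11)=-39607, a(12)=112134, a(13)=-317471, a(14)=898817, a(15)=-2544710; answer -2544710
Stage 2: S1 = -2544710; m = -20; -8*(-20)^3 - 9*(-20)^2 + 7*(-20)^1 - 6 = (64000) + (-3600) + (-140) + (-6) = 60254; answer 60254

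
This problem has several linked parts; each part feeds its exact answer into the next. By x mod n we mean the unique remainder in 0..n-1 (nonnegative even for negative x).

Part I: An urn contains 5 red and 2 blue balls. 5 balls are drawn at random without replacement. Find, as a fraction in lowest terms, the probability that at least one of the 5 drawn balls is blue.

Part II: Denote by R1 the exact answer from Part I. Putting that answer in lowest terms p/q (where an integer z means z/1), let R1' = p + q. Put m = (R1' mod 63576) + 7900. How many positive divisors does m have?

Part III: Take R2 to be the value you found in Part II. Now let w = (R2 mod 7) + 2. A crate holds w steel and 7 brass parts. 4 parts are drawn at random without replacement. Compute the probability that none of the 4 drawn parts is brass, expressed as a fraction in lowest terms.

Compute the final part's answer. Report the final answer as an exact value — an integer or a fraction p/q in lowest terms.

Part I: total draws C(7,5) = 21; complement C(5,5) = 1; favorable 21 - 1 = 20; P = 20/21; answer 20/21
Part II: R1 = 20/21; threaded value p + q = 41; m = 7941; 7941 = 3 * 2647; number of divisors = (1+1) * (1+1) = 4; answer 4
Part III: R2 = 4; w = 6; total draws C(13,4) = 715; favorable C(6,4) = 15; P = 3/143; answer 3/143

3/143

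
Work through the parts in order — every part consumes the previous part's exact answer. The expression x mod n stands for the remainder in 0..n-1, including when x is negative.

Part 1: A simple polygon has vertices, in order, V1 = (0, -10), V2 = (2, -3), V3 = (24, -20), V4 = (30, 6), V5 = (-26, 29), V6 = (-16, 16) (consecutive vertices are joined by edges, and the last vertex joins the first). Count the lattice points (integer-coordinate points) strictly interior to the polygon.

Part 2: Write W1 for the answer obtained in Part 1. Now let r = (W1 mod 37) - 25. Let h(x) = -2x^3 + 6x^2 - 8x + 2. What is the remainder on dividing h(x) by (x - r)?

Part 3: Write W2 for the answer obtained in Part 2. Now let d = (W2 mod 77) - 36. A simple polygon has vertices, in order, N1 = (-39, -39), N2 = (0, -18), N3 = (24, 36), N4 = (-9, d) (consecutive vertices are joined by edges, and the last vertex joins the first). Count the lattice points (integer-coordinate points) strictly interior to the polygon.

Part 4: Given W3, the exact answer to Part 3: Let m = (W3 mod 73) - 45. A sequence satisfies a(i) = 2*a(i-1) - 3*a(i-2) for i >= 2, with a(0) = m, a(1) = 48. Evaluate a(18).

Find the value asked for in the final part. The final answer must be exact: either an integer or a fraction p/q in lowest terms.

Part 1: cross terms: (0*-3 - 2*-10)=20, (2*-20 - 24*-3)=32, (24*6 - 30*-20)=744, (30*29 - -26*6)=1026, (-26*16 - -16*29)=48, (-16*-10 - 0*16)=160; twice the area = |2030| = 2030; area = 1015; boundary points = 1 + 1 + 2 + 1 + 1 + 2 = 8; strictly interior points = area - boundary/2 + 1 = 1012; answer 1012
Part 2: W1 = 1012; r = -12; remainder = value at the root: -2*(-12)^3 + 6*(-12)^2 - 8*(-12)^1 + 2 = (3456) + (864) + (96) + (2) = 4418; answer 4418
Part 3: W2 = 4418; d = -7; cross terms: (-39*-18 - 0*-39)=702, (0*36 - 24*-18)=432, (24*-7 - -9*36)=156, (-9*-39 - -39*-7)=78; twice the area = |1368| = 1368; area = 684; boundary points = 3 + 6 + 1 + 2 = 12; strictly interior points = area - boundary/2 + 1 = 679; answer 679
Part 4: W3 = 679; m = -23; a(2) = 2*(48) - 3*(-23) = 165; iterating: a(2)=165, a(3)=186, a(4)=-123, a(5)=-804, a(6)=-1239, a(7)=-66, a(8)=3585, a(9)=7368, a(10)=3981, a(11)=-14142, a(12)=-40227, a(13)=-38028, a(14)=44625, a(15)=203334, a(16)=272793, a(17)=-64416, a(18)=-947211; answer -947211

-947211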